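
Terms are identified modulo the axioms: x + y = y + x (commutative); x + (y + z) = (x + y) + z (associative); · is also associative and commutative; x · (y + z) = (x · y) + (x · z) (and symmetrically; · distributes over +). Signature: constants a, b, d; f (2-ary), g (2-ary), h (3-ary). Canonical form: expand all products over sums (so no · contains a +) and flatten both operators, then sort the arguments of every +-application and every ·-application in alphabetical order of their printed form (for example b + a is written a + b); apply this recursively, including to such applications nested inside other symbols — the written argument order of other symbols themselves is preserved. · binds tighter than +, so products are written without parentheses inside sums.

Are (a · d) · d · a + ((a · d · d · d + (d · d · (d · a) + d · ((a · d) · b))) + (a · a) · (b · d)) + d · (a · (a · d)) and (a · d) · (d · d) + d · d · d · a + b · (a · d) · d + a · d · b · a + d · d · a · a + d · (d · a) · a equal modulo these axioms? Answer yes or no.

Left:  (a · d) · d · a + ((a · d · d · d + (d · d · (d · a) + d · ((a · d) · b))) + (a · a) · (b · d)) + d · (a · (a · d))
  Merge nested applications:  a · a · d · d + a · d · d · d + a · d · d · d + a · b · d · d + a · a · b · d + a · a · d · d
  Sort:  a · a · b · d + a · a · d · d + a · a · d · d + a · b · d · d + a · d · d · d + a · d · d · d
Right:  (a · d) · (d · d) + d · d · d · a + b · (a · d) · d + a · d · b · a + d · d · a · a + d · (d · a) · a
  Merge nested applications:  a · d · d · d + a · d · d · d + a · b · d · d + a · a · b · d + a · a · d · d + a · a · d · d
  Order the arguments:  a · a · b · d + a · a · d · d + a · a · d · d + a · b · d · d + a · d · d · d + a · d · d · d

Answer: yes — both canonical forms are a · a · b · d + a · a · d · d + a · a · d · d + a · b · d · d + a · d · d · d + a · d · d · d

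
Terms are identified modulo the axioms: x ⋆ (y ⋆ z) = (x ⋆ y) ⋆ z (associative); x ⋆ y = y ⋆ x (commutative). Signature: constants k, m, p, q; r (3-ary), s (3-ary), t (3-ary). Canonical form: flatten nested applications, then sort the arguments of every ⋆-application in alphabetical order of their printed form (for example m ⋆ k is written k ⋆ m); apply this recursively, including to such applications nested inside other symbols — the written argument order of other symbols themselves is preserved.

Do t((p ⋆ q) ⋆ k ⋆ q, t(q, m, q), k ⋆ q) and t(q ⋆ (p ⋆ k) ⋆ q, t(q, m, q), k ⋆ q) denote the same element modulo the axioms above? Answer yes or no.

Left:  t((p ⋆ q) ⋆ k ⋆ q, t(q, m, q), k ⋆ q)
  Work inside:  (p ⋆ q) ⋆ k ⋆ q
  Un-nest:  p ⋆ q ⋆ k ⋆ q
  Order the arguments:  k ⋆ p ⋆ q ⋆ q
  Rebuild:  t(k ⋆ p ⋆ q ⋆ q, t(q, m, q), k ⋆ q)
Right:  t(q ⋆ (p ⋆ k) ⋆ q, t(q, m, q), k ⋆ q)
  Descend into:  q ⋆ (p ⋆ k) ⋆ q
  Un-nest:  q ⋆ p ⋆ k ⋆ q
  Order the arguments:  k ⋆ p ⋆ q ⋆ q
  Put back:  t(k ⋆ p ⋆ q ⋆ q, t(q, m, q), k ⋆ q)

Answer: yes — both canonical forms are t(k ⋆ p ⋆ q ⋆ q, t(q, m, q), k ⋆ q)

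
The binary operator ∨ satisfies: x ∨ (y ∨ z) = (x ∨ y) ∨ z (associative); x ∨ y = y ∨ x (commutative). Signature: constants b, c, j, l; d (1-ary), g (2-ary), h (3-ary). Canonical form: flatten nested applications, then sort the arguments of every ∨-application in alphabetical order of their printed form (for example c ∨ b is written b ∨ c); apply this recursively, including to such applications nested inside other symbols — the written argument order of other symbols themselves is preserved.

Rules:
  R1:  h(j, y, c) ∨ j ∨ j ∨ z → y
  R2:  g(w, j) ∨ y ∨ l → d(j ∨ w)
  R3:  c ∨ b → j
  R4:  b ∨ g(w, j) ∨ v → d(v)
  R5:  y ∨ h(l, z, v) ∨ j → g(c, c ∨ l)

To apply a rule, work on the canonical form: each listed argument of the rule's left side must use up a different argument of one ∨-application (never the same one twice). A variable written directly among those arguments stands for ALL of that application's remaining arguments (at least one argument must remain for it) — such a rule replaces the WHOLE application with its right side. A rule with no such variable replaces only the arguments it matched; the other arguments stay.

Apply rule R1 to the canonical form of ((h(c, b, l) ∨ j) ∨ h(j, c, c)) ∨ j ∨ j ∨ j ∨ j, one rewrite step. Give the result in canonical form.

Answer: c

Derivation:
Canonical form:  h(c, b, l) ∨ h(j, c, c) ∨ j ∨ j ∨ j ∨ j ∨ j
Apply R1:  consuming h(j, c, c), j, j;  y := c, z := h(c, b, l) ∨ j ∨ j ∨ j
Every leftover argument binds to the variable; the entire application is replaced.
Giving:  c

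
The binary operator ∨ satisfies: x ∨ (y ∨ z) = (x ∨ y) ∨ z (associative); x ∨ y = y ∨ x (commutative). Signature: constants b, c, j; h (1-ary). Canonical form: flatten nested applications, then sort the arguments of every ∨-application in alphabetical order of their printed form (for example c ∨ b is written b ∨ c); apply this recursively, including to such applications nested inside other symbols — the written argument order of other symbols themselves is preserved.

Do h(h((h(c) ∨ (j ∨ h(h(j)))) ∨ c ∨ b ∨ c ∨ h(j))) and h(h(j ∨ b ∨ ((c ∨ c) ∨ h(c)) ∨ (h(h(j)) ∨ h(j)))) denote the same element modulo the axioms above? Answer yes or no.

Answer: yes — both canonical forms are h(h(b ∨ c ∨ c ∨ h(c) ∨ h(h(j)) ∨ h(j) ∨ j))

Derivation:
Left:  h(h((h(c) ∨ (j ∨ h(h(j)))) ∨ c ∨ b ∨ c ∨ h(j)))
  Work inside:  (h(c) ∨ (j ∨ h(h(j)))) ∨ c ∨ b ∨ c ∨ h(j)
  Merge nested applications:  h(c) ∨ j ∨ h(h(j)) ∨ c ∨ b ∨ c ∨ h(j)
  Sort arguments:  b ∨ c ∨ c ∨ h(c) ∨ h(h(j)) ∨ h(j) ∨ j
  Put back:  h(h(b ∨ c ∨ c ∨ h(c) ∨ h(h(j)) ∨ h(j) ∨ j))
Right:  h(h(j ∨ b ∨ ((c ∨ c) ∨ h(c)) ∨ (h(h(j)) ∨ h(j))))
  Focus inside:  j ∨ b ∨ ((c ∨ c) ∨ h(c)) ∨ (h(h(j)) ∨ h(j))
  Flatten:  j ∨ b ∨ c ∨ c ∨ h(c) ∨ h(h(j)) ∨ h(j)
  Order the arguments:  b ∨ c ∨ c ∨ h(c) ∨ h(h(j)) ∨ h(j) ∨ j
  Rebuild:  h(h(b ∨ c ∨ c ∨ h(c) ∨ h(h(j)) ∨ h(j) ∨ j))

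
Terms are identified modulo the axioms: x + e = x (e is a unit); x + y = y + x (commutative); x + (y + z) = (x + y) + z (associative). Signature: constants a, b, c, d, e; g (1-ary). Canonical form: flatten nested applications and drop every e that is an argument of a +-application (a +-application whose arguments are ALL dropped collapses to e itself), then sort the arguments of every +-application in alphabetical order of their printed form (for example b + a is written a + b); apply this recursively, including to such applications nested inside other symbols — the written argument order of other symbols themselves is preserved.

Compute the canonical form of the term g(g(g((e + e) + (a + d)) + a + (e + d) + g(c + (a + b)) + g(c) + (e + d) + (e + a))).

Work inside:  g((e + e) + (a + d)) + a + (e + d) + g(c + (a + b)) + g(c) + (e + d) + (e + a)
Un-nest:  g((e + e) + (a + d)) + a + e + d + g(c + (a + b)) + g(c) + e + d + e + a
Inside:  g((e + e) + (a + d))  →  g(a + d)
Canonicalize subterm:  g(c + (a + b))  →  g(a + b + c)
Unit:  drop e (×3)
Order the arguments:  a + a + d + d + g(a + b + c) + g(a + d) + g(c)
Reassemble:  g(g(a + a + d + d + g(a + b + c) + g(a + d) + g(c)))

Answer: g(g(a + a + d + d + g(a + b + c) + g(a + d) + g(c)))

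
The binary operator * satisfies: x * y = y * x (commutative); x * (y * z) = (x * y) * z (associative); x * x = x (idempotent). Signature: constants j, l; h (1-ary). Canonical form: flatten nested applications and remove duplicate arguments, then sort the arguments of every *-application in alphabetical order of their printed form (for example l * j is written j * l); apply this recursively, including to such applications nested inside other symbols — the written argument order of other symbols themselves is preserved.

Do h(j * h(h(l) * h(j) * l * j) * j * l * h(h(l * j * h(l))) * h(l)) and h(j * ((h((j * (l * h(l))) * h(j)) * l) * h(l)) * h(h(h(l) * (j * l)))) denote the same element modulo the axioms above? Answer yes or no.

Left:  h(j * h(h(l) * h(j) * l * j) * j * l * h(h(l * j * h(l))) * h(l))
  Focus inside:  j * h(h(l) * h(j) * l * j) * j * l * h(h(l * j * h(l))) * h(l)
  Inside:  h(h(l) * h(j) * l * j)  →  h(h(j) * h(l) * j * l)
  Canonicalize subterm:  h(h(l * j * h(l)))  →  h(h(h(l) * j * l))
  Deduplicate:  drop duplicate j
  Order the arguments:  h(h(h(l) * j * l)) * h(h(j) * h(l) * j * l) * h(l) * j * l
  Rebuild:  h(h(h(h(l) * j * l)) * h(h(j) * h(l) * j * l) * h(l) * j * l)
Right:  h(j * ((h((j * (l * h(l))) * h(j)) * l) * h(l)) * h(h(h(l) * (j * l))))
  Focus inside:  j * ((h((j * (l * h(l))) * h(j)) * l) * h(l)) * h(h(h(l) * (j * l)))
  Un-nest:  j * h((j * (l * h(l))) * h(j)) * l * h(l) * h(h(h(l) * (j * l)))
  Simplify inside:  h((j * (l * h(l))) * h(j))  →  h(h(j) * h(l) * j * l)
  Simplify inside:  h(h(h(l) * (j * l)))  →  h(h(h(l) * j * l))
  Order the arguments:  h(h(h(l) * j * l)) * h(h(j) * h(l) * j * l) * h(l) * j * l
  Rebuild:  h(h(h(h(l) * j * l)) * h(h(j) * h(l) * j * l) * h(l) * j * l)

Answer: yes — both canonical forms are h(h(h(h(l) * j * l)) * h(h(j) * h(l) * j * l) * h(l) * j * l)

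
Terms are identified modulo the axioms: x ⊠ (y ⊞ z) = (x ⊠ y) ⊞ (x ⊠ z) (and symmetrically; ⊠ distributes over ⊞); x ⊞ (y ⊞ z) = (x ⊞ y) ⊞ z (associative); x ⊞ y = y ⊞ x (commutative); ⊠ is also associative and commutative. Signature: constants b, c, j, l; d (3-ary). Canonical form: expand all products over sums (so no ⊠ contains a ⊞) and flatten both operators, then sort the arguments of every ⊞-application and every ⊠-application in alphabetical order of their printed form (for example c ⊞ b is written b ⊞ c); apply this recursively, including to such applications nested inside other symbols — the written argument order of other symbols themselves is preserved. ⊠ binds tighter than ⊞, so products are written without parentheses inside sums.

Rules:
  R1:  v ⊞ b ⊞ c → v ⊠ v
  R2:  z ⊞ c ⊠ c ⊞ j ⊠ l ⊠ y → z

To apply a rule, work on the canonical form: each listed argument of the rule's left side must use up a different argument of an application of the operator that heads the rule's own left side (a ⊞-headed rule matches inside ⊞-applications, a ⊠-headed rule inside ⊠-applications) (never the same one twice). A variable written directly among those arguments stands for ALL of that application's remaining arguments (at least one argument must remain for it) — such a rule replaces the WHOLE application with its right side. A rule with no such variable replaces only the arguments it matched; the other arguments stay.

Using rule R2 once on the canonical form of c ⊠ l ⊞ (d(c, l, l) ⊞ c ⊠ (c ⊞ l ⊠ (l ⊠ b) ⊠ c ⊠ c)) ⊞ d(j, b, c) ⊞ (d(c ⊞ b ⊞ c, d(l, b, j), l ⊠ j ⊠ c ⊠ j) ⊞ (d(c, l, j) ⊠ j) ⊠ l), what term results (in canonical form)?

Answer: b ⊠ c ⊠ c ⊠ c ⊠ l ⊠ l ⊞ c ⊠ l ⊞ d(b ⊞ c ⊞ c, d(l, b, j), c ⊠ j ⊠ j ⊠ l) ⊞ d(c, l, l) ⊞ d(j, b, c)

Derivation:
Canonical form:  b ⊠ c ⊠ c ⊠ c ⊠ l ⊠ l ⊞ c ⊠ c ⊞ c ⊠ l ⊞ d(b ⊞ c ⊞ c, d(l, b, j), c ⊠ j ⊠ j ⊠ l) ⊞ d(c, l, j) ⊠ j ⊠ l ⊞ d(c, l, l) ⊞ d(j, b, c)
R2 matches:  uses c ⊠ c, d(c, l, j) ⊠ j ⊠ l;  y := d(c, l, j), z := b ⊠ c ⊠ c ⊠ c ⊠ l ⊠ l ⊞ c ⊠ l ⊞ d(b ⊞ c ⊞ c, d(l, b, j), c ⊠ j ⊠ j ⊠ l) ⊞ d(c, l, l) ⊞ d(j, b, c)
The variable takes the whole remainder — replace the entire application.
Result:  b ⊠ c ⊠ c ⊠ c ⊠ l ⊠ l ⊞ c ⊠ l ⊞ d(b ⊞ c ⊞ c, d(l, b, j), c ⊠ j ⊠ j ⊠ l) ⊞ d(c, l, l) ⊞ d(j, b, c)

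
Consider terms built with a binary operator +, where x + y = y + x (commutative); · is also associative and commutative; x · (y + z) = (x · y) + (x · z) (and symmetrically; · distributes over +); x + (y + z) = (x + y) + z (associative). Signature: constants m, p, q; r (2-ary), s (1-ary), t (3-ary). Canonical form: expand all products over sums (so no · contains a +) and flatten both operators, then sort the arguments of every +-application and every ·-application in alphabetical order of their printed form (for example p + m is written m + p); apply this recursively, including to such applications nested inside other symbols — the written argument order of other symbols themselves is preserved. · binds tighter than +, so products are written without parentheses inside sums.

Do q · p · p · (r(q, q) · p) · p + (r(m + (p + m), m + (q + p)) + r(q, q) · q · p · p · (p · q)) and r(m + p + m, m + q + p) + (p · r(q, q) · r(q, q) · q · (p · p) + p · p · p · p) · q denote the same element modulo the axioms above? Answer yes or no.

Answer: no — p · p · p · p · q · r(q, q) + p · p · p · q · q · r(q, q) + r(m + m + p, m + p + q) vs p · p · p · p · q + p · p · p · q · q · r(q, q) · r(q, q) + r(m + m + p, m + p + q)

Derivation:
Left:  q · p · p · (r(q, q) · p) · p + (r(m + (p + m), m + (q + p)) + r(q, q) · q · p · p · (p · q))
  Un-nest:  p · p · p · p · q · r(q, q) + r(m + m + p, m + p + q) + p · p · p · q · q · r(q, q)
  Sort arguments:  p · p · p · p · q · r(q, q) + p · p · p · q · q · r(q, q) + r(m + m + p, m + p + q)
Right:  r(m + p + m, m + q + p) + (p · r(q, q) · r(q, q) · q · (p · p) + p · p · p · p) · q
  Expand products over sums:  r(m + m + p, m + p + q) + p · p · p · q · q · r(q, q) · r(q, q) + p · p · p · p · q
  Sort:  p · p · p · p · q + p · p · p · q · q · r(q, q) · r(q, q) + r(m + m + p, m + p + q)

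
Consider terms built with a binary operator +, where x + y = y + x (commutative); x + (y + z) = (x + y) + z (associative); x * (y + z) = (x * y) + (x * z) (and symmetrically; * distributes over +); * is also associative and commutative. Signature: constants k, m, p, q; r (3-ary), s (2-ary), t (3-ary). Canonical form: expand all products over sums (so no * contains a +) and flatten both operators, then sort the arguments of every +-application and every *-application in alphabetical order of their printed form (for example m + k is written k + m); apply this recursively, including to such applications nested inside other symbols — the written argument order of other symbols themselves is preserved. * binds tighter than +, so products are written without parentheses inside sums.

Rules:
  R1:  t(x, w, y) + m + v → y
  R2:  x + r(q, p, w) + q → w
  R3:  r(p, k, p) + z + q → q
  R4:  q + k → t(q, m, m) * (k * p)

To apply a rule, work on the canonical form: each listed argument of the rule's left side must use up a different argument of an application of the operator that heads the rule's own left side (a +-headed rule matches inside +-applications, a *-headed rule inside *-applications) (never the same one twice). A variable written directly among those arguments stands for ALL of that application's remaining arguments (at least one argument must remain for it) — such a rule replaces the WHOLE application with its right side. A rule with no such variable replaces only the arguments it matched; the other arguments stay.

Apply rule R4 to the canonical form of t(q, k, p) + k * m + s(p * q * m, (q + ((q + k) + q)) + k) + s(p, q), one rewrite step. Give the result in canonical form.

Canonical form:  k * m + s(m * p * q, k + k + q + q + q) + s(p, q) + t(q, k, p)
Apply R4:  consuming k, q
Giving:  k * m + s(m * p * q, k + k * p * t(q, m, m) + q + q) + s(p, q) + t(q, k, p)

Answer: k * m + s(m * p * q, k + k * p * t(q, m, m) + q + q) + s(p, q) + t(q, k, p)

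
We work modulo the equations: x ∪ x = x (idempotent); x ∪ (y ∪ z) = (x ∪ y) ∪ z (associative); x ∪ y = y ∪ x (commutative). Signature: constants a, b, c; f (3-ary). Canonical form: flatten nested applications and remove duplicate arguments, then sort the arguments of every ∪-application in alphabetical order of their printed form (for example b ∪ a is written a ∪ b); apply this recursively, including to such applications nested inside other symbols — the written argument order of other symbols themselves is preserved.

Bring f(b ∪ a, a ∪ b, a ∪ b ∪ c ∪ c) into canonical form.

Answer: f(a ∪ b, a ∪ b, a ∪ b ∪ c)

Derivation:
Work inside:  a ∪ b ∪ c ∪ c
Drop duplicates:  drop duplicate c
Order the arguments:  a ∪ b ∪ c
Put back:  f(a ∪ b, a ∪ b, a ∪ b ∪ c)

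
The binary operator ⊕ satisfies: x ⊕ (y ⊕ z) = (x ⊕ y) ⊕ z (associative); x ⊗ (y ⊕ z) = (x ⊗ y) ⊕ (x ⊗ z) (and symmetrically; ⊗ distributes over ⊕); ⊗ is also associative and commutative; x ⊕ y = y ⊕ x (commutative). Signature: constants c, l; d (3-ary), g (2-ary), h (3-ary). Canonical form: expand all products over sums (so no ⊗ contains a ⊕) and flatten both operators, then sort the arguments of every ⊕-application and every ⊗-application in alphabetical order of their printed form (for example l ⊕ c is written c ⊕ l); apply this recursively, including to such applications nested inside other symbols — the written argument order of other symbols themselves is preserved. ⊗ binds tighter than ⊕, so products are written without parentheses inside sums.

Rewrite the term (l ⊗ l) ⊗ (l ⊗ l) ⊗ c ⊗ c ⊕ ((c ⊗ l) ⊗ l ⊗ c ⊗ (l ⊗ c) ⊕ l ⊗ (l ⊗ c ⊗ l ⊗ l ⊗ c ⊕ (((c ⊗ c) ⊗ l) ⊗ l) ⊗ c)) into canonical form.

Distribute:  c ⊗ c ⊗ l ⊗ l ⊗ l ⊗ l ⊕ c ⊗ c ⊗ c ⊗ l ⊗ l ⊗ l ⊕ c ⊗ c ⊗ l ⊗ l ⊗ l ⊗ l ⊕ c ⊗ c ⊗ c ⊗ l ⊗ l ⊗ l
Order the arguments:  c ⊗ c ⊗ c ⊗ l ⊗ l ⊗ l ⊕ c ⊗ c ⊗ c ⊗ l ⊗ l ⊗ l ⊕ c ⊗ c ⊗ l ⊗ l ⊗ l ⊗ l ⊕ c ⊗ c ⊗ l ⊗ l ⊗ l ⊗ l

Answer: c ⊗ c ⊗ c ⊗ l ⊗ l ⊗ l ⊕ c ⊗ c ⊗ c ⊗ l ⊗ l ⊗ l ⊕ c ⊗ c ⊗ l ⊗ l ⊗ l ⊗ l ⊕ c ⊗ c ⊗ l ⊗ l ⊗ l ⊗ l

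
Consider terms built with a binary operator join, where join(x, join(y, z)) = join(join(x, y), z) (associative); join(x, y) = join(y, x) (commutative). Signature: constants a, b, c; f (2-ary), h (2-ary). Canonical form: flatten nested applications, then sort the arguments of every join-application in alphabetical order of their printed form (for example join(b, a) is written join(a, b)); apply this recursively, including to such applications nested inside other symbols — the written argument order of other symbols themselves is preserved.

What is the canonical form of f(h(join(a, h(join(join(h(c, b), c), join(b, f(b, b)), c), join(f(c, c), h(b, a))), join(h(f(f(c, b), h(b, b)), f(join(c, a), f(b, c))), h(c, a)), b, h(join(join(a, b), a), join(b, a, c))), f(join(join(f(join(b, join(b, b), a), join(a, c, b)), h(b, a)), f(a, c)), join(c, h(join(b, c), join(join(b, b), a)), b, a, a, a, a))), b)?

Answer: f(h(join(a, b, h(c, a), h(f(f(c, b), h(b, b)), f(join(a, c), f(b, c))), h(join(a, a, b), join(a, b, c)), h(join(b, c, c, f(b, b), h(c, b)), join(f(c, c), h(b, a)))), f(join(f(a, c), f(join(a, b, b, b), join(a, b, c)), h(b, a)), join(a, a, a, a, b, c, h(join(b, c), join(a, b, b))))), b)

Derivation:
Work inside:  join(a, h(join(join(h(c, b), c), join(b, f(b, b)), c), join(f(c, c), h(b, a))), join(h(f(f(c, b), h(b, b)), f(join(c, a), f(b, c))), h(c, a)), b, h(join(join(a, b), a), join(b, a, c)))
Un-nest:  join(a, h(join(join(h(c, b), c), join(b, f(b, b)), c), join(f(c, c), h(b, a))), h(f(f(c, b), h(b, b)), f(join(c, a), f(b, c))), h(c, a), b, h(join(join(a, b), a), join(b, a, c)))
Canonicalize subterm:  h(join(join(h(c, b), c), join(b, f(b, b)), c), join(f(c, c), h(b, a)))  →  h(join(b, c, c, f(b, b), h(c, b)), join(f(c, c), h(b, a)))
Simplify inside:  h(f(f(c, b), h(b, b)), f(join(c, a), f(b, c)))  →  h(f(f(c, b), h(b, b)), f(join(a, c), f(b, c)))
Canonicalize subterm:  h(join(join(a, b), a), join(b, a, c))  →  h(join(a, a, b), join(a, b, c))
Sort arguments:  join(a, b, h(c, a), h(f(f(c, b), h(b, b)), f(join(a, c), f(b, c))), h(join(a, a, b), join(a, b, c)), h(join(b, c, c, f(b, b), h(c, b)), join(f(c, c), h(b, a))))
Put back:  f(h(join(a, b, h(c, a), h(f(f(c, b), h(b, b)), f(join(a, c), f(b, c))), h(join(a, a, b), join(a, b, c)), h(join(b, c, c, f(b, b), h(c, b)), join(f(c, c), h(b, a)))), f(join(f(a, c), f(join(a, b, b, b), join(a, b, c)), h(b, a)), join(a, a, a, a, b, c, h(join(b, c), join(a, b, b))))), b)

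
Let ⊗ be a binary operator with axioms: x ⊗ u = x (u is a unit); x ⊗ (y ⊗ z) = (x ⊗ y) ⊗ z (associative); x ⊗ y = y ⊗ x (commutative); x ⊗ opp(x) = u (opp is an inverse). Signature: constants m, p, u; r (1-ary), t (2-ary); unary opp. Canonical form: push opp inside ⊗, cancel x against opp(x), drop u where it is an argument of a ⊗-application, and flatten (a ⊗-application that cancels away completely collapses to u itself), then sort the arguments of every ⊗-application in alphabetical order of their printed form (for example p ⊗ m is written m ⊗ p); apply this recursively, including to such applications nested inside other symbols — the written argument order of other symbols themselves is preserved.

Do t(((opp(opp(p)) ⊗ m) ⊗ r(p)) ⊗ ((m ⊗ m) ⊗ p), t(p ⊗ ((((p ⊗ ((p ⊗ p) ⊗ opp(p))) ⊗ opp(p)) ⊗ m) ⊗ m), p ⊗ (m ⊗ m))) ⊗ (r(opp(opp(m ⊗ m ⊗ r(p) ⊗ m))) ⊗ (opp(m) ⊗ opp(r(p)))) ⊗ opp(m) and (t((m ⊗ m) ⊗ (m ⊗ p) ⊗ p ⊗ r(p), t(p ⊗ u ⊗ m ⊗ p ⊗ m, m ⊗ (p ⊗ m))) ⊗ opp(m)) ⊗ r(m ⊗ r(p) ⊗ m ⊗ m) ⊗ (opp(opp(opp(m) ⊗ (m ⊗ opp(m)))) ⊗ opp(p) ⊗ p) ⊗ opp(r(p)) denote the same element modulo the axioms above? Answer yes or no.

Answer: yes — both canonical forms are opp(m) ⊗ opp(m) ⊗ opp(r(p)) ⊗ r(m ⊗ m ⊗ m ⊗ r(p)) ⊗ t(m ⊗ m ⊗ m ⊗ p ⊗ p ⊗ r(p), t(m ⊗ m ⊗ p ⊗ p, m ⊗ m ⊗ p))

Derivation:
Left:  t(((opp(opp(p)) ⊗ m) ⊗ r(p)) ⊗ ((m ⊗ m) ⊗ p), t(p ⊗ ((((p ⊗ ((p ⊗ p) ⊗ opp(p))) ⊗ opp(p)) ⊗ m) ⊗ m), p ⊗ (m ⊗ m))) ⊗ (r(opp(opp(m ⊗ m ⊗ r(p) ⊗ m))) ⊗ (opp(m) ⊗ opp(r(p)))) ⊗ opp(m)
  Push opp inside:  distribute opp over ⊗ and collapse double opp
  Collect:  t(m ⊗ m ⊗ m ⊗ p ⊗ p ⊗ r(p), t(m ⊗ m ⊗ p ⊗ p, m ⊗ m ⊗ p)) ⊗ r(m ⊗ m ⊗ m ⊗ r(p)) ⊗ opp(m) ⊗ opp(m) ⊗ opp(r(p))
  Sort arguments:  opp(m) ⊗ opp(m) ⊗ opp(r(p)) ⊗ r(m ⊗ m ⊗ m ⊗ r(p)) ⊗ t(m ⊗ m ⊗ m ⊗ p ⊗ p ⊗ r(p), t(m ⊗ m ⊗ p ⊗ p, m ⊗ m ⊗ p))
Right:  (t((m ⊗ m) ⊗ (m ⊗ p) ⊗ p ⊗ r(p), t(p ⊗ u ⊗ m ⊗ p ⊗ m, m ⊗ (p ⊗ m))) ⊗ opp(m)) ⊗ r(m ⊗ r(p) ⊗ m ⊗ m) ⊗ (opp(opp(opp(m) ⊗ (m ⊗ opp(m)))) ⊗ opp(p) ⊗ p) ⊗ opp(r(p))
  Push opp inside:  distribute opp over ⊗ and collapse double opp
  Inverses cancel:  p cancels
  Combine occurrences:  t(m ⊗ m ⊗ m ⊗ p ⊗ p ⊗ r(p), t(m ⊗ m ⊗ p ⊗ p, m ⊗ m ⊗ p)) ⊗ opp(m) ⊗ opp(m) ⊗ r(m ⊗ m ⊗ m ⊗ r(p)) ⊗ opp(r(p))
  Sort:  opp(m) ⊗ opp(m) ⊗ opp(r(p)) ⊗ r(m ⊗ m ⊗ m ⊗ r(p)) ⊗ t(m ⊗ m ⊗ m ⊗ p ⊗ p ⊗ r(p), t(m ⊗ m ⊗ p ⊗ p, m ⊗ m ⊗ p))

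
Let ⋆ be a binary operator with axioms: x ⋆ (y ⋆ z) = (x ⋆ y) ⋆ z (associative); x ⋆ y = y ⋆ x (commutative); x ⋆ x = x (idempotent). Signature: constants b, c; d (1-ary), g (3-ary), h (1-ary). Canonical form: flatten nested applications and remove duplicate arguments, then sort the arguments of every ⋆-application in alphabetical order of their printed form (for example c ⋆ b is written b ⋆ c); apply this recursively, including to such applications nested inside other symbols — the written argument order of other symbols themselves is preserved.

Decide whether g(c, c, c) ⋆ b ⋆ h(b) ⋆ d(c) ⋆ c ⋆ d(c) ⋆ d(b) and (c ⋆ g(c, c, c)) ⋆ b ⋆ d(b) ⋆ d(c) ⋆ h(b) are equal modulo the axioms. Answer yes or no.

Left:  g(c, c, c) ⋆ b ⋆ h(b) ⋆ d(c) ⋆ c ⋆ d(c) ⋆ d(b)
  Deduplicate:  drop duplicate d(c)
  Sort:  b ⋆ c ⋆ d(b) ⋆ d(c) ⋆ g(c, c, c) ⋆ h(b)
Right:  (c ⋆ g(c, c, c)) ⋆ b ⋆ d(b) ⋆ d(c) ⋆ h(b)
  Un-nest:  c ⋆ g(c, c, c) ⋆ b ⋆ d(b) ⋆ d(c) ⋆ h(b)
  Sort arguments:  b ⋆ c ⋆ d(b) ⋆ d(c) ⋆ g(c, c, c) ⋆ h(b)

Answer: yes — both canonical forms are b ⋆ c ⋆ d(b) ⋆ d(c) ⋆ g(c, c, c) ⋆ h(b)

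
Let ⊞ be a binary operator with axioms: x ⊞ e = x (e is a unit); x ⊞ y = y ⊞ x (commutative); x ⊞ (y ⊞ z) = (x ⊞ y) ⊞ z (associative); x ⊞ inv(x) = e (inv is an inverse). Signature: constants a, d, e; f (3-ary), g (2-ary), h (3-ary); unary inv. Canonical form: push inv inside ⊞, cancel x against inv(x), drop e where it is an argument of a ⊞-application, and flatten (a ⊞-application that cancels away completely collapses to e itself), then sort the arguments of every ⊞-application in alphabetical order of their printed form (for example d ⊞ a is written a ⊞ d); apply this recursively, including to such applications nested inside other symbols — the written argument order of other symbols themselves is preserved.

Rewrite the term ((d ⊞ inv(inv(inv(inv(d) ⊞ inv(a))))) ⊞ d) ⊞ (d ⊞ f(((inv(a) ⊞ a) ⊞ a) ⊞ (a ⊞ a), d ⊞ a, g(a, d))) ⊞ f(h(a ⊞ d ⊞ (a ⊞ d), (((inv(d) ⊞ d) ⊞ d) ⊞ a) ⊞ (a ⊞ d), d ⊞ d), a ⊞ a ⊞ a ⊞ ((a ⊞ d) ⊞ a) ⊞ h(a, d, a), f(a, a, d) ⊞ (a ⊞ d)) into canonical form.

Push inv inside:  distribute inv over ⊞ and collapse double inv
Collect:  d ⊞ d ⊞ d ⊞ d ⊞ a ⊞ f(a ⊞ a ⊞ a, a ⊞ d, g(a, d)) ⊞ f(h(a ⊞ a ⊞ d ⊞ d, a ⊞ a ⊞ d ⊞ d, d ⊞ d), a ⊞ a ⊞ a ⊞ a ⊞ a ⊞ d ⊞ h(a, d, a), a ⊞ d ⊞ f(a, a, d))
Order the arguments:  a ⊞ d ⊞ d ⊞ d ⊞ d ⊞ f(a ⊞ a ⊞ a, a ⊞ d, g(a, d)) ⊞ f(h(a ⊞ a ⊞ d ⊞ d, a ⊞ a ⊞ d ⊞ d, d ⊞ d), a ⊞ a ⊞ a ⊞ a ⊞ a ⊞ d ⊞ h(a, d, a), a ⊞ d ⊞ f(a, a, d))

Answer: a ⊞ d ⊞ d ⊞ d ⊞ d ⊞ f(a ⊞ a ⊞ a, a ⊞ d, g(a, d)) ⊞ f(h(a ⊞ a ⊞ d ⊞ d, a ⊞ a ⊞ d ⊞ d, d ⊞ d), a ⊞ a ⊞ a ⊞ a ⊞ a ⊞ d ⊞ h(a, d, a), a ⊞ d ⊞ f(a, a, d))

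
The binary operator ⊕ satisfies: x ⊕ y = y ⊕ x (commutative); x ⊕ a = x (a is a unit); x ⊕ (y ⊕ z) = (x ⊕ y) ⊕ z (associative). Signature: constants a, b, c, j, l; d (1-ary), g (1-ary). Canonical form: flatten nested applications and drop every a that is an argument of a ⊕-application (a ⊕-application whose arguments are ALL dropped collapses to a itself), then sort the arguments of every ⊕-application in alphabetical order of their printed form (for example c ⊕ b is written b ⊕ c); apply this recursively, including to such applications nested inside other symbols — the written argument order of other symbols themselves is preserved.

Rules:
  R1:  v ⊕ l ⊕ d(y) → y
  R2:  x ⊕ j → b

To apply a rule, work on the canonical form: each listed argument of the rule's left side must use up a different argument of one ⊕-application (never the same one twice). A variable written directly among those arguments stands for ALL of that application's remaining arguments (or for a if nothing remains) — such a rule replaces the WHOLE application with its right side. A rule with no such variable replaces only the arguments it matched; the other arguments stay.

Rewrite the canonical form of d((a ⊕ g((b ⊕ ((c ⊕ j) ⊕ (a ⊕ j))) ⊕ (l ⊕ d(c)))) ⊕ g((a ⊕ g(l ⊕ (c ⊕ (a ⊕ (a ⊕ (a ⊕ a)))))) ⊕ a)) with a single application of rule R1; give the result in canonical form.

Answer: d(g(c) ⊕ g(g(c ⊕ l)))

Derivation:
Canonical form:  d(g(b ⊕ c ⊕ d(c) ⊕ j ⊕ j ⊕ l) ⊕ g(g(c ⊕ l)))
Match R1:  consume d(c), l;  v := b ⊕ c ⊕ j ⊕ j, y := c
Every leftover argument binds to the variable; the entire application is replaced.
New term:  d(g(c) ⊕ g(g(c ⊕ l)))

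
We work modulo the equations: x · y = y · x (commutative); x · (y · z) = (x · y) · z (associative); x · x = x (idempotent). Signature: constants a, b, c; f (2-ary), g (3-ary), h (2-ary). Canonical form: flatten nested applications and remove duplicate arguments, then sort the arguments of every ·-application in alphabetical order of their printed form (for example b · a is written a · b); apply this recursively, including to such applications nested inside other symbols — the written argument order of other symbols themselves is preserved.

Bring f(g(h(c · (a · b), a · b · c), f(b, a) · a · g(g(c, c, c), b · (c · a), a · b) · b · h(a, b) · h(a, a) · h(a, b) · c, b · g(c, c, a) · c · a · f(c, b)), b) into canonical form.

Answer: f(g(h(a · b · c, a · b · c), a · b · c · f(b, a) · g(g(c, c, c), a · b · c, a · b) · h(a, a) · h(a, b), a · b · c · f(c, b) · g(c, c, a)), b)

Derivation:
Work inside:  f(b, a) · a · g(g(c, c, c), b · (c · a), a · b) · b · h(a, b) · h(a, a) · h(a, b) · c
Canonicalize subterm:  g(g(c, c, c), b · (c · a), a · b)  →  g(g(c, c, c), a · b · c, a · b)
Deduplicate:  drop duplicate h(a, b)
Sort arguments:  a · b · c · f(b, a) · g(g(c, c, c), a · b · c, a · b) · h(a, a) · h(a, b)
Rebuild:  f(g(h(a · b · c, a · b · c), a · b · c · f(b, a) · g(g(c, c, c), a · b · c, a · b) · h(a, a) · h(a, b), a · b · c · f(c, b) · g(c, c, a)), b)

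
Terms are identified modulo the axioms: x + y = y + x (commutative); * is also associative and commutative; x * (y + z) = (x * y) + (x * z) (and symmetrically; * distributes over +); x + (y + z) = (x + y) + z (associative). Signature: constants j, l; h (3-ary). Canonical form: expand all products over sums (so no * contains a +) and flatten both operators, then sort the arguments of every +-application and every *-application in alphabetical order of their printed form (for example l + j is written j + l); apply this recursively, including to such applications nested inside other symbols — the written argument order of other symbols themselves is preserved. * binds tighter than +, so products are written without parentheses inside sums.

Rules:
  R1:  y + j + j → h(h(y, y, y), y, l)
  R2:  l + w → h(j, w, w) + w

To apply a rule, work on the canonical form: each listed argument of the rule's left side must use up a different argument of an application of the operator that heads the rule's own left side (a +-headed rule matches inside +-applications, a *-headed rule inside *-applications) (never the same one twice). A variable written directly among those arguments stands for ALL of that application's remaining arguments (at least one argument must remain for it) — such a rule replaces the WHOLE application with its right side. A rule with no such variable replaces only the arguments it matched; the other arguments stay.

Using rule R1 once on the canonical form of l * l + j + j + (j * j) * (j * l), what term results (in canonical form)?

Answer: h(h(j * j * j * l + l * l, j * j * j * l + l * l, j * j * j * l + l * l), j * j * j * l + l * l, l)

Derivation:
Canonical form:  j + j + j * j * j * l + l * l
Match R1:  consume j, j;  y := j * j * j * l + l * l
The variable takes the whole remainder — replace the entire application.
Result:  h(h(j * j * j * l + l * l, j * j * j * l + l * l, j * j * j * l + l * l), j * j * j * l + l * l, l)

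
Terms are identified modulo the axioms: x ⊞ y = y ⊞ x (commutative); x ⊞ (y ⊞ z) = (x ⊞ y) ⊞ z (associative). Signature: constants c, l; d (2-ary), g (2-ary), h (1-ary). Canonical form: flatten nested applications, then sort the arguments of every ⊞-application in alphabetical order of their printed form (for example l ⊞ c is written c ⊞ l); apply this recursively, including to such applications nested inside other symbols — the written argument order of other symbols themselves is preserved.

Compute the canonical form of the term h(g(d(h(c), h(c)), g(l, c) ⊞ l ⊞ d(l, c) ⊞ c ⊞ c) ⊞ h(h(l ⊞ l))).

Answer: h(g(d(h(c), h(c)), c ⊞ c ⊞ d(l, c) ⊞ g(l, c) ⊞ l) ⊞ h(h(l ⊞ l)))

Derivation:
Work inside:  g(d(h(c), h(c)), g(l, c) ⊞ l ⊞ d(l, c) ⊞ c ⊞ c) ⊞ h(h(l ⊞ l))
Simplify inside:  g(d(h(c), h(c)), g(l, c) ⊞ l ⊞ d(l, c) ⊞ c ⊞ c)  →  g(d(h(c), h(c)), c ⊞ c ⊞ d(l, c) ⊞ g(l, c) ⊞ l)
Sort:  g(d(h(c), h(c)), c ⊞ c ⊞ d(l, c) ⊞ g(l, c) ⊞ l) ⊞ h(h(l ⊞ l))
Put back:  h(g(d(h(c), h(c)), c ⊞ c ⊞ d(l, c) ⊞ g(l, c) ⊞ l) ⊞ h(h(l ⊞ l)))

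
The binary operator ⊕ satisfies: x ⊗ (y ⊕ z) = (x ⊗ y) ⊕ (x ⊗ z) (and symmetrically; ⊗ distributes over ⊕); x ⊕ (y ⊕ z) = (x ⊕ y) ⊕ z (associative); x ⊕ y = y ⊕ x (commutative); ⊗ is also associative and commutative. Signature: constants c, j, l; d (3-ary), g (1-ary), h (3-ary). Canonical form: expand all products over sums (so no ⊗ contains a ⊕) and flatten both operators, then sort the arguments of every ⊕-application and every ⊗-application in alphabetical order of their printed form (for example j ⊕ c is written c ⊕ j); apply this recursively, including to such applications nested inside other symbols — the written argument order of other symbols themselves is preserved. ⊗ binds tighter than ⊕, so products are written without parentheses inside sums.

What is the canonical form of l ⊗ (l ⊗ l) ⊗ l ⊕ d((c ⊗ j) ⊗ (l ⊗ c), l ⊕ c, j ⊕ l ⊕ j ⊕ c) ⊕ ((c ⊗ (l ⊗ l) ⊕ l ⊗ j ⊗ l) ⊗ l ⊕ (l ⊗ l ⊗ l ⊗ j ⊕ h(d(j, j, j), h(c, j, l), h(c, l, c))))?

Answer: c ⊗ l ⊗ l ⊗ l ⊕ d(c ⊗ c ⊗ j ⊗ l, c ⊕ l, c ⊕ j ⊕ j ⊕ l) ⊕ h(d(j, j, j), h(c, j, l), h(c, l, c)) ⊕ j ⊗ l ⊗ l ⊗ l ⊕ j ⊗ l ⊗ l ⊗ l ⊕ l ⊗ l ⊗ l ⊗ l

Derivation:
Expand products over sums:  l ⊗ l ⊗ l ⊗ l ⊕ d(c ⊗ c ⊗ j ⊗ l, c ⊕ l, c ⊕ j ⊕ j ⊕ l) ⊕ c ⊗ l ⊗ l ⊗ l ⊕ j ⊗ l ⊗ l ⊗ l ⊕ j ⊗ l ⊗ l ⊗ l ⊕ h(d(j, j, j), h(c, j, l), h(c, l, c))
Sort:  c ⊗ l ⊗ l ⊗ l ⊕ d(c ⊗ c ⊗ j ⊗ l, c ⊕ l, c ⊕ j ⊕ j ⊕ l) ⊕ h(d(j, j, j), h(c, j, l), h(c, l, c)) ⊕ j ⊗ l ⊗ l ⊗ l ⊕ j ⊗ l ⊗ l ⊗ l ⊕ l ⊗ l ⊗ l ⊗ l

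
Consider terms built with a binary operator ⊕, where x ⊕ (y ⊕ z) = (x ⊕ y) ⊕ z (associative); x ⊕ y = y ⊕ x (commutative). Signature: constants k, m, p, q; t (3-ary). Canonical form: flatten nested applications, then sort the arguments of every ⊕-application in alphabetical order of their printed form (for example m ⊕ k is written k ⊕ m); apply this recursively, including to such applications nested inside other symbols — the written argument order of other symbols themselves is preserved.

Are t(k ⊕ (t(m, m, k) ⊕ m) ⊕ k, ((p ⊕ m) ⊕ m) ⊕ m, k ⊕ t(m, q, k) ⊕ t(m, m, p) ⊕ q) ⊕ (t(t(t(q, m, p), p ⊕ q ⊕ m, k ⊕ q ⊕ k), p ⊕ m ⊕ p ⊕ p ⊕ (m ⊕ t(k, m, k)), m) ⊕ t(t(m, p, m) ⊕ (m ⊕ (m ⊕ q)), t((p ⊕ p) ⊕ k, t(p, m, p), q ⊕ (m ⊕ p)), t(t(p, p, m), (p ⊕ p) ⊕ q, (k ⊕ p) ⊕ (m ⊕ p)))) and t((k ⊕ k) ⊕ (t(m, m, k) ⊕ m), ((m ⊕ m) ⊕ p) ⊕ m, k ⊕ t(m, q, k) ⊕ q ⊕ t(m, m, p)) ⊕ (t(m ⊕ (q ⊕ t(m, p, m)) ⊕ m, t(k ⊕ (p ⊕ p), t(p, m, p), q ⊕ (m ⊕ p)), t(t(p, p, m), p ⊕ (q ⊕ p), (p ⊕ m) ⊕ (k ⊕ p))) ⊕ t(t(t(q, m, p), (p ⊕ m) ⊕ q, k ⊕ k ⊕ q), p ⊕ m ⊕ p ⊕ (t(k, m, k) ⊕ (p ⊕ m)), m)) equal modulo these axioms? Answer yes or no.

Answer: yes — both canonical forms are t(k ⊕ k ⊕ m ⊕ t(m, m, k), m ⊕ m ⊕ m ⊕ p, k ⊕ q ⊕ t(m, m, p) ⊕ t(m, q, k)) ⊕ t(m ⊕ m ⊕ q ⊕ t(m, p, m), t(k ⊕ p ⊕ p, t(p, m, p), m ⊕ p ⊕ q), t(t(p, p, m), p ⊕ p ⊕ q, k ⊕ m ⊕ p ⊕ p)) ⊕ t(t(t(q, m, p), m ⊕ p ⊕ q, k ⊕ k ⊕ q), m ⊕ m ⊕ p ⊕ p ⊕ p ⊕ t(k, m, k), m)

Derivation:
Left:  t(k ⊕ (t(m, m, k) ⊕ m) ⊕ k, ((p ⊕ m) ⊕ m) ⊕ m, k ⊕ t(m, q, k) ⊕ t(m, m, p) ⊕ q) ⊕ (t(t(t(q, m, p), p ⊕ q ⊕ m, k ⊕ q ⊕ k), p ⊕ m ⊕ p ⊕ p ⊕ (m ⊕ t(k, m, k)), m) ⊕ t(t(m, p, m) ⊕ (m ⊕ (m ⊕ q)), t((p ⊕ p) ⊕ k, t(p, m, p), q ⊕ (m ⊕ p)), t(t(p, p, m), (p ⊕ p) ⊕ q, (k ⊕ p) ⊕ (m ⊕ p))))
  Flatten:  t(k ⊕ (t(m, m, k) ⊕ m) ⊕ k, ((p ⊕ m) ⊕ m) ⊕ m, k ⊕ t(m, q, k) ⊕ t(m, m, p) ⊕ q) ⊕ t(t(t(q, m, p), p ⊕ q ⊕ m, k ⊕ q ⊕ k), p ⊕ m ⊕ p ⊕ p ⊕ (m ⊕ t(k, m, k)), m) ⊕ t(t(m, p, m) ⊕ (m ⊕ (m ⊕ q)), t((p ⊕ p) ⊕ k, t(p, m, p), q ⊕ (m ⊕ p)), t(t(p, p, m), (p ⊕ p) ⊕ q, (k ⊕ p) ⊕ (m ⊕ p)))
  Canonicalize subterm:  t(k ⊕ (t(m, m, k) ⊕ m) ⊕ k, ((p ⊕ m) ⊕ m) ⊕ m, k ⊕ t(m, q, k) ⊕ t(m, m, p) ⊕ q)  →  t(k ⊕ k ⊕ m ⊕ t(m, m, k), m ⊕ m ⊕ m ⊕ p, k ⊕ q ⊕ t(m, m, p) ⊕ t(m, q, k))
  Simplify inside:  t(t(t(q, m, p), p ⊕ q ⊕ m, k ⊕ q ⊕ k), p ⊕ m ⊕ p ⊕ p ⊕ (m ⊕ t(k, m, k)), m)  →  t(t(t(q, m, p), m ⊕ p ⊕ q, k ⊕ k ⊕ q), m ⊕ m ⊕ p ⊕ p ⊕ p ⊕ t(k, m, k), m)
  Simplify inside:  t(t(m, p, m) ⊕ (m ⊕ (m ⊕ q)), t((p ⊕ p) ⊕ k, t(p, m, p), q ⊕ (m ⊕ p)), t(t(p, p, m), (p ⊕ p) ⊕ q, (k ⊕ p) ⊕ (m ⊕ p)))  →  t(m ⊕ m ⊕ q ⊕ t(m, p, m), t(k ⊕ p ⊕ p, t(p, m, p), m ⊕ p ⊕ q), t(t(p, p, m), p ⊕ p ⊕ q, k ⊕ m ⊕ p ⊕ p))
  Sort arguments:  t(k ⊕ k ⊕ m ⊕ t(m, m, k), m ⊕ m ⊕ m ⊕ p, k ⊕ q ⊕ t(m, m, p) ⊕ t(m, q, k)) ⊕ t(m ⊕ m ⊕ q ⊕ t(m, p, m), t(k ⊕ p ⊕ p, t(p, m, p), m ⊕ p ⊕ q), t(t(p, p, m), p ⊕ p ⊕ q, k ⊕ m ⊕ p ⊕ p)) ⊕ t(t(t(q, m, p), m ⊕ p ⊕ q, k ⊕ k ⊕ q), m ⊕ m ⊕ p ⊕ p ⊕ p ⊕ t(k, m, k), m)
Right:  t((k ⊕ k) ⊕ (t(m, m, k) ⊕ m), ((m ⊕ m) ⊕ p) ⊕ m, k ⊕ t(m, q, k) ⊕ q ⊕ t(m, m, p)) ⊕ (t(m ⊕ (q ⊕ t(m, p, m)) ⊕ m, t(k ⊕ (p ⊕ p), t(p, m, p), q ⊕ (m ⊕ p)), t(t(p, p, m), p ⊕ (q ⊕ p), (p ⊕ m) ⊕ (k ⊕ p))) ⊕ t(t(t(q, m, p), (p ⊕ m) ⊕ q, k ⊕ k ⊕ q), p ⊕ m ⊕ p ⊕ (t(k, m, k) ⊕ (p ⊕ m)), m))
  Un-nest:  t((k ⊕ k) ⊕ (t(m, m, k) ⊕ m), ((m ⊕ m) ⊕ p) ⊕ m, k ⊕ t(m, q, k) ⊕ q ⊕ t(m, m, p)) ⊕ t(m ⊕ (q ⊕ t(m, p, m)) ⊕ m, t(k ⊕ (p ⊕ p), t(p, m, p), q ⊕ (m ⊕ p)), t(t(p, p, m), p ⊕ (q ⊕ p), (p ⊕ m) ⊕ (k ⊕ p))) ⊕ t(t(t(q, m, p), (p ⊕ m) ⊕ q, k ⊕ k ⊕ q), p ⊕ m ⊕ p ⊕ (t(k, m, k) ⊕ (p ⊕ m)), m)
  Canonicalize subterm:  t((k ⊕ k) ⊕ (t(m, m, k) ⊕ m), ((m ⊕ m) ⊕ p) ⊕ m, k ⊕ t(m, q, k) ⊕ q ⊕ t(m, m, p))  →  t(k ⊕ k ⊕ m ⊕ t(m, m, k), m ⊕ m ⊕ m ⊕ p, k ⊕ q ⊕ t(m, m, p) ⊕ t(m, q, k))
  Inside:  t(m ⊕ (q ⊕ t(m, p, m)) ⊕ m, t(k ⊕ (p ⊕ p), t(p, m, p), q ⊕ (m ⊕ p)), t(t(p, p, m), p ⊕ (q ⊕ p), (p ⊕ m) ⊕ (k ⊕ p)))  →  t(m ⊕ m ⊕ q ⊕ t(m, p, m), t(k ⊕ p ⊕ p, t(p, m, p), m ⊕ p ⊕ q), t(t(p, p, m), p ⊕ p ⊕ q, k ⊕ m ⊕ p ⊕ p))
  Simplify inside:  t(t(t(q, m, p), (p ⊕ m) ⊕ q, k ⊕ k ⊕ q), p ⊕ m ⊕ p ⊕ (t(k, m, k) ⊕ (p ⊕ m)), m)  →  t(t(t(q, m, p), m ⊕ p ⊕ q, k ⊕ k ⊕ q), m ⊕ m ⊕ p ⊕ p ⊕ p ⊕ t(k, m, k), m)
  Sort:  t(k ⊕ k ⊕ m ⊕ t(m, m, k), m ⊕ m ⊕ m ⊕ p, k ⊕ q ⊕ t(m, m, p) ⊕ t(m, q, k)) ⊕ t(m ⊕ m ⊕ q ⊕ t(m, p, m), t(k ⊕ p ⊕ p, t(p, m, p), m ⊕ p ⊕ q), t(t(p, p, m), p ⊕ p ⊕ q, k ⊕ m ⊕ p ⊕ p)) ⊕ t(t(t(q, m, p), m ⊕ p ⊕ q, k ⊕ k ⊕ q), m ⊕ m ⊕ p ⊕ p ⊕ p ⊕ t(k, m, k), m)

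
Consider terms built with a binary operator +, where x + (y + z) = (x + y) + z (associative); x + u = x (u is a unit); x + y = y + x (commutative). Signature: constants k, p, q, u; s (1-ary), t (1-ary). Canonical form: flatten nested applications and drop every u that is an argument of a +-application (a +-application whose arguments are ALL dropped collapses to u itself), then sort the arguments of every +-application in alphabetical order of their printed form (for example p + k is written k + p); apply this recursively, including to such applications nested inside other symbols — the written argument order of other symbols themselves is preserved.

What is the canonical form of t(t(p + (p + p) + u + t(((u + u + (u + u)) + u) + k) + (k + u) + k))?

Focus inside:  p + (p + p) + u + t(((u + u + (u + u)) + u) + k) + (k + u) + k
Flatten:  p + p + p + u + t(((u + u + (u + u)) + u) + k) + k + u + k
Inside:  t(((u + u + (u + u)) + u) + k)  →  t(k)
Units out:  drop u (×2)
Sort:  k + k + p + p + p + t(k)
Reassemble:  t(t(k + k + p + p + p + t(k)))

Answer: t(t(k + k + p + p + p + t(k)))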